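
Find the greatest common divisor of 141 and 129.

3

141 = 3 · 47
129 = 3 · 43
Common: 3 = 3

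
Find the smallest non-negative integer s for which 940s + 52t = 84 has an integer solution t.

Euclid: 940 = 18·52 + 4; 52 = 13·4 + 0 → gcd = 4; 84 = 4·21.
Back-substitution yields 940·(1) + 52·(-18) = 4, so one solution is s = 1·21 = 21, t = -18·21 = -378.
Solutions in s differ by 52/4 = 13; the one in [0, 13) is 21 mod 13 = 8.

8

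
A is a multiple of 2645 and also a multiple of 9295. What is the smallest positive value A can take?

4917055

2645 = 5 · 23²; 9295 = 5 · 11 · 13²
max exponents: 5 · 11 · 13² · 23² = 4917055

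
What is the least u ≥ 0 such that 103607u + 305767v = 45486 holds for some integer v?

27

Reduce mod 305767: 103607u ≡ 45486 (mod 305767). With g = gcd(103607, 305767) = 2527 dividing 45486, divide through: 41u ≡ 18 (mod 121).
Since gcd(41, 121) = 1, u ≡ 18·(41)⁻¹ ≡ 27 (mod 121). Smallest non-negative: 27.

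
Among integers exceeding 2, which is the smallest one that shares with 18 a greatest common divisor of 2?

18 = 2·9. Any a with gcd(a, 18) = 2 is a multiple of 2, say 2s, with s coprime to 9.
Need s > 2/2, so s ≥ 2. First s ≥ 2 with gcd(s, 9) = 1 is s = 2. Thus a = 2·2 = 4.

4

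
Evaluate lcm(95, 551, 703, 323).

95 = 5 · 19; 551 = 19 · 29; 703 = 19 · 37; 323 = 17 · 19
lcm takes max exponent of each prime: 5 · 17 · 19 · 29 · 37 = 1732895

1732895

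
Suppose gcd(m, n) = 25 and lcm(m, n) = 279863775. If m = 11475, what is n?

609725

m·n = gcd·lcm = 25·279863775 = 6996594375, so n = 6996594375/11475 = 609725.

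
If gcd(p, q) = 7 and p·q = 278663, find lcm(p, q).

For any two positive integers, gcd × lcm equals their product. Hence lcm = 278663 / 7 = 39809.

39809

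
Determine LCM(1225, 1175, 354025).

lcm(1225, 1175) = 1225·1175/gcd = 1439375/25 = 57575
lcm(57575, 354025) = 57575·354025/gcd = 20382989375/1225 = 16639175

16639175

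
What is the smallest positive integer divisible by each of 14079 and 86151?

31100511

14079 = 3 · 13 · 19²; 86151 = 3 · 13 · 47²
max exponents: 3 · 13 · 19² · 47² = 31100511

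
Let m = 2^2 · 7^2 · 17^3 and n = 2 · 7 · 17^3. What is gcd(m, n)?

min exponent per shared prime: 2 · 7 · 17^3 = 68782

68782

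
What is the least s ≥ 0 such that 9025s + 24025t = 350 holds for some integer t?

Euclid: 24025 = 2·9025 + 5975; 9025 = 1·5975 + 3050; 5975 = 1·3050 + 2925; 3050 = 1·2925 + 125; 2925 = 23·125 + 50; 125 = 2·50 + 25; 50 = 2·25 + 0 → gcd = 25; 350 = 25·14.
Back-substitution yields 9025·(386) + 24025·(-145) = 25, so one solution is s = 386·14 = 5404, t = -145·14 = -2030.
Solutions in s differ by 24025/25 = 961; the one in [0, 961) is 5404 mod 961 = 599.

599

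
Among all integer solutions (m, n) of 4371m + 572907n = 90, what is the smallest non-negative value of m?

179697

Euclid: 572907 = 131·4371 + 306; 4371 = 14·306 + 87; 306 = 3·87 + 45; 87 = 1·45 + 42; 45 = 1·42 + 3; 42 = 14·3 + 0 → gcd = 3; 90 = 3·30.
Back-substitution yields 4371·(-13107) + 572907·(100) = 3, so one solution is m = -13107·30 = -393210, n = 100·30 = 3000.
Solutions in m differ by 572907/3 = 190969; the one in [0, 190969) is -393210 mod 190969 = 179697.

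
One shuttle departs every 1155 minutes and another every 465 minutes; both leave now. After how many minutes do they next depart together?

gcd first: 1155 = 2·465 + 225; 465 = 2·225 + 15; 225 = 15·15 + 0 → gcd = 15
lcm = 1155·465/gcd = 537075/15 = 35805

35805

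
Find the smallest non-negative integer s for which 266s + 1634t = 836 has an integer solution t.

40

Euclid: 1634 = 6·266 + 38; 266 = 7·38 + 0 → gcd = 38; 836 = 38·22.
Back-substitution yields 266·(-6) + 1634·(1) = 38, so one solution is s = -6·22 = -132, t = 1·22 = 22.
Solutions in s differ by 1634/38 = 43; the one in [0, 43) is -132 mod 43 = 40.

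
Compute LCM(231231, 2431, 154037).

231231 = 3 · 7² · 11² · 13; 2431 = 11 · 13 · 17; 154037 = 13 · 17² · 41
lcm takes max exponent of each prime: 3 · 7² · 11² · 13 · 17² · 41 = 2739856119

2739856119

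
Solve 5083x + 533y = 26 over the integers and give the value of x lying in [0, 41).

15

gcd(5083, 533) = 13 (Euclid: 5083 = 9·533 + 286; 533 = 1·286 + 247; 286 = 1·247 + 39; 247 = 6·39 + 13; 39 = 3·13 + 0), and 13 | 26.
Extended Euclid: 5083·(-13) + 533·(124) = 13. Scale by 2: x₀ = -26.
General solution x = x₀ + 41t; reducing mod 41 gives x = 15 (and y = -143).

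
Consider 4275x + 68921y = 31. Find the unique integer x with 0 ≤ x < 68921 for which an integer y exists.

45770

gcd(4275, 68921) = 1 (Euclid: 68921 = 16·4275 + 521; 4275 = 8·521 + 107; 521 = 4·107 + 93; 107 = 1·93 + 14; 93 = 6·14 + 9; 14 = 1·9 + 5; 9 = 1·5 + 4; 5 = 1·4 + 1; 4 = 4·1 + 0), and 1 | 31.
Extended Euclid: 4275·(14816) + 68921·(-919) = 1. Scale by 31: x₀ = 459296.
General solution x = x₀ + 68921t; reducing mod 68921 gives x = 45770 (and y = -2839).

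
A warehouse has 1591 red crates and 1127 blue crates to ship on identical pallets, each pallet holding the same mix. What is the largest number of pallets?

Euclid: 1591 = 1·1127 + 464; 1127 = 2·464 + 199; 464 = 2·199 + 66; 199 = 3·66 + 1; 66 = 66·1 + 0. Last nonzero remainder: 1.

1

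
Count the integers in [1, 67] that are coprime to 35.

35 = 5·7. Inclusion–exclusion on these primes:
67 − ⌊67/5⌋ − ⌊67/7⌋ + ⌊67/35⌋ = 46

46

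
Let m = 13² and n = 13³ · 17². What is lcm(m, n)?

634933

max exponent per prime: 13³ · 17² = 634933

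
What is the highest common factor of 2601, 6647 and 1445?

2601 = 3² · 17²; 6647 = 17² · 23; 1445 = 5 · 17²
gcd takes min exponent of each prime: 17² = 289

289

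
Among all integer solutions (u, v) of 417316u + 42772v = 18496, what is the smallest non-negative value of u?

27

Euclid: 417316 = 9·42772 + 32368; 42772 = 1·32368 + 10404; 32368 = 3·10404 + 1156; 10404 = 9·1156 + 0 → gcd = 1156; 18496 = 1156·16.
Back-substitution yields 417316·(4) + 42772·(-39) = 1156, so one solution is u = 4·16 = 64, v = -39·16 = -624.
Solutions in u differ by 42772/1156 = 37; the one in [0, 37) is 64 mod 37 = 27.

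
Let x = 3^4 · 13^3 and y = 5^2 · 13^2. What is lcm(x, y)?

4448925

max exponent per prime: 3^4 · 5^2 · 13^3 = 4448925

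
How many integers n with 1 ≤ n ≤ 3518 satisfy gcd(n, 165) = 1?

Prime factors of 165: 3, 5, 11. Count integers ≤ 3518 divisible by none of them.
By inclusion–exclusion: 3518 − ⌊3518/3⌋ − ⌊3518/5⌋ − ⌊3518/11⌋ + ⌊3518/15⌋ + ⌊3518/33⌋ + ⌊3518/55⌋ − ⌊3518/165⌋ = 1706.

1706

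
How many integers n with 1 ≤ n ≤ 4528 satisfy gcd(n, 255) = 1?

255 = 3·5·17. Inclusion–exclusion on these primes:
4528 − ⌊4528/3⌋ − ⌊4528/5⌋ − ⌊4528/17⌋ + ⌊4528/15⌋ + ⌊4528/51⌋ + ⌊4528/85⌋ − ⌊4528/255⌋ = 2273

2273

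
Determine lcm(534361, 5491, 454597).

534361 = 17² · 43²; 5491 = 17² · 19; 454597 = 11² · 13 · 17²
lcm takes max exponent of each prime: 11² · 13 · 17² · 19 · 43² = 15970447207

15970447207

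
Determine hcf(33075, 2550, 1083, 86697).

3

33075 = 3³ · 5² · 7²; 2550 = 2 · 3 · 5² · 17; 1083 = 3 · 19²; 86697 = 3³ · 13² · 19
gcd takes min exponent of each prime: 3 = 3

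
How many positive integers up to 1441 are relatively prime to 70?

495

70 = 2·5·7. Inclusion–exclusion on these primes:
1441 − ⌊1441/2⌋ − ⌊1441/5⌋ − ⌊1441/7⌋ + ⌊1441/10⌋ + ⌊1441/14⌋ + ⌊1441/35⌋ − ⌊1441/70⌋ = 495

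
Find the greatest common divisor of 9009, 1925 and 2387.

gcd(9009, 1925): 9009 = 4·1925 + 1309; 1925 = 1·1309 + 616; 1309 = 2·616 + 77; 616 = 8·77 + 0 → 77
gcd(77, 2387): 2387 = 31·77 + 0 → 77

77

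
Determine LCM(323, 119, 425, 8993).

29901725

323 = 17 · 19; 119 = 7 · 17; 425 = 5² · 17; 8993 = 17 · 23²
lcm takes max exponent of each prime: 5² · 7 · 17 · 19 · 23² = 29901725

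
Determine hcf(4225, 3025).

4225 = 5² · 13²
3025 = 5² · 11²
Common: 5² = 25

25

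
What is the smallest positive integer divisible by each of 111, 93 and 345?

lcm(111, 93) = 111·93/gcd = 10323/3 = 3441
lcm(3441, 345) = 3441·345/gcd = 1187145/3 = 395715

395715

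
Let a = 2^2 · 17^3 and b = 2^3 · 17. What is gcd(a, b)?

68

min exponent per shared prime: 2^2 · 17 = 68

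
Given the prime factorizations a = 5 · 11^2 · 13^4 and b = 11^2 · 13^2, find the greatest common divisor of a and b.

min exponent per shared prime: 11^2 · 13^2 = 20449

20449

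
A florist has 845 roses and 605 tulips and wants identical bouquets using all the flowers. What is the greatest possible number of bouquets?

Euclid: 845 = 1·605 + 240; 605 = 2·240 + 125; 240 = 1·125 + 115; 125 = 1·115 + 10; 115 = 11·10 + 5; 10 = 2·5 + 0. Last nonzero remainder: 5.

5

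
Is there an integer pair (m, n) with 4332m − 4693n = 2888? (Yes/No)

Yes

gcd(4332, 4693): 4693 = 1·4332 + 361; 4332 = 12·361 + 0 → 361
361 divides 2888, so a solution exists.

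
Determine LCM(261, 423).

12267

261 = 3² · 29; 423 = 3² · 47
max exponents: 3² · 29 · 47 = 12267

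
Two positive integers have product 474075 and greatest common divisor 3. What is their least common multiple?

Since gcd(a,b)·lcm(a,b) = ab, lcm = 474075/3 = 158025.

158025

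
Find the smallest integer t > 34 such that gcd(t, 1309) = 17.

Multiples of 17 above 34: 17·3, 17·4, … . Need the cofactor coprime to 1309/17 = 77.
Checking s = 3, 4, … the first with gcd(s, 77) = 1 is s = 3, giving 51.

51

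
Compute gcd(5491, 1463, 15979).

19

gcd(5491, 1463): 5491 = 3·1463 + 1102; 1463 = 1·1102 + 361; 1102 = 3·361 + 19; 361 = 19·19 + 0 → 19
gcd(19, 15979): 15979 = 841·19 + 0 → 19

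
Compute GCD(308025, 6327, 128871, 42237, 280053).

9

308025 = 3² · 5² · 37²; 6327 = 3² · 19 · 37; 128871 = 3⁴ · 37 · 43; 42237 = 3² · 13 · 19²; 280053 = 3² · 29² · 37
gcd takes min exponent of each prime: 3² = 9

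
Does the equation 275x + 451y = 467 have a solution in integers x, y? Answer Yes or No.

No

gcd(275, 451): 451 = 1·275 + 176; 275 = 1·176 + 99; 176 = 1·99 + 77; 99 = 1·77 + 22; 77 = 3·22 + 11; 22 = 2·11 + 0 → 11
11 does not divide 467, so a solution does not exist.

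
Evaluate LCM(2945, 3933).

2945 = 5 · 19 · 31; 3933 = 3² · 19 · 23
max exponents: 3² · 5 · 19 · 23 · 31 = 609615

609615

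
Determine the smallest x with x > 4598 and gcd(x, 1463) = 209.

1463 = 209·7. Any x with gcd(x, 1463) = 209 is a multiple of 209, say 209s, with s coprime to 7.
Need s > 4598/209, so s ≥ 23. First s ≥ 23 with gcd(s, 7) = 1 is s = 23. Thus x = 209·23 = 4807.

4807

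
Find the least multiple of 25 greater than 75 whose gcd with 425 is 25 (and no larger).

Multiples of 25 above 75: 25·4, 25·5, … . Need the cofactor coprime to 425/25 = 17.
Checking s = 4, 5, … the first with gcd(s, 17) = 1 is s = 4, giving 100.

100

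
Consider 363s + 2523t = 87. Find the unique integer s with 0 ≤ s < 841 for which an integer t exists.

Euclid: 2523 = 6·363 + 345; 363 = 1·345 + 18; 345 = 19·18 + 3; 18 = 6·3 + 0 → gcd = 3; 87 = 3·29.
Back-substitution yields 363·(-139) + 2523·(20) = 3, so one solution is s = -139·29 = -4031, t = 20·29 = 580.
Solutions in s differ by 2523/3 = 841; the one in [0, 841) is -4031 mod 841 = 174.

174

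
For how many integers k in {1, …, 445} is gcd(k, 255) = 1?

255 = 3·5·17. Inclusion–exclusion on these primes:
445 − ⌊445/3⌋ − ⌊445/5⌋ − ⌊445/17⌋ + ⌊445/15⌋ + ⌊445/51⌋ + ⌊445/85⌋ − ⌊445/255⌋ = 223

223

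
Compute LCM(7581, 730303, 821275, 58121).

16377044775

7581 = 3 · 7 · 19²; 730303 = 7 · 17² · 19²; 821275 = 5² · 7 · 13 · 19²; 58121 = 7 · 19² · 23
lcm takes max exponent of each prime: 3 · 5² · 7 · 13 · 17² · 19² · 23 = 16377044775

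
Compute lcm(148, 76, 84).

148 = 2² · 37; 76 = 2² · 19; 84 = 2² · 3 · 7
lcm takes max exponent of each prime: 2² · 3 · 7 · 19 · 37 = 59052

59052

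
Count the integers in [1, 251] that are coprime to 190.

95

Prime factors of 190: 2, 5, 19. Count integers ≤ 251 divisible by none of them.
By inclusion–exclusion: 251 − ⌊251/2⌋ − ⌊251/5⌋ − ⌊251/19⌋ + ⌊251/10⌋ + ⌊251/38⌋ + ⌊251/95⌋ − ⌊251/190⌋ = 95.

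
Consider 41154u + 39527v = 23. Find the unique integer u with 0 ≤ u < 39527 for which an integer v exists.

23517

Reduce mod 39527: 41154u ≡ 23 (mod 39527). With g = gcd(41154, 39527) = 1 dividing 23, divide through: 41154u ≡ 23 (mod 39527).
Since gcd(41154, 39527) = 1, u ≡ 23·(41154)⁻¹ ≡ 23517 (mod 39527). Smallest non-negative: 23517.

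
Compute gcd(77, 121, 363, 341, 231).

77 = 7 · 11; 121 = 11²; 363 = 3 · 11²; 341 = 11 · 31; 231 = 3 · 7 · 11
gcd takes min exponent of each prime: 11 = 11

11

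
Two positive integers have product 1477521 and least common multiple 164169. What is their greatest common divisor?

9

gcd·lcm = product, so gcd = 1477521/164169 = 9.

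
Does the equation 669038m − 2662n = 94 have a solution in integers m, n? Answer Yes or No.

Yes

By Bézout, 669038m − 2662n = 94 has integer solutions iff gcd(669038, 2662) | 94.
Euclid: 669038 = 251·2662 + 876; 2662 = 3·876 + 34; 876 = 25·34 + 26; 34 = 1·26 + 8; 26 = 3·8 + 2; 8 = 4·2 + 0. gcd = 2; 94 mod 2 = 0. Yes.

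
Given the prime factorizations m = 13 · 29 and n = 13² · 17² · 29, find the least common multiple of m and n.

max exponent per prime: 13² · 17² · 29 = 1416389

1416389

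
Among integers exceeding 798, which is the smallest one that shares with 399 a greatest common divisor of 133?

399 = 133·3. Any a with gcd(a, 399) = 133 is a multiple of 133, say 133s, with s coprime to 3.
Need s > 798/133, so s ≥ 7. First s ≥ 7 with gcd(s, 3) = 1 is s = 7. Thus a = 133·7 = 931.

931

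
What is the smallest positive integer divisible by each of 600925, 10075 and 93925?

5383687075

600925 = 5² · 13 · 43²; 10075 = 5² · 13 · 31; 93925 = 5² · 13 · 17²
lcm takes max exponent of each prime: 5² · 13 · 17² · 31 · 43² = 5383687075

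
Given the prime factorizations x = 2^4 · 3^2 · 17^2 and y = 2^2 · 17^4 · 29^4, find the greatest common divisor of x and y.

1156

min exponent per shared prime: 2^2 · 17^2 = 1156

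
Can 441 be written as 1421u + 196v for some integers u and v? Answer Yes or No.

By Bézout, 1421u + 196v = 441 has integer solutions iff gcd(1421, 196) | 441.
Euclid: 1421 = 7·196 + 49; 196 = 4·49 + 0. gcd = 49; 441 mod 49 = 0. Yes.

Yes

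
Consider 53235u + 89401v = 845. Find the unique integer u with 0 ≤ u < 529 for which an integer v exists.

42

gcd(53235, 89401) = 169 (Euclid: 89401 = 1·53235 + 36166; 53235 = 1·36166 + 17069; 36166 = 2·17069 + 2028; 17069 = 8·2028 + 845; 2028 = 2·845 + 338; 845 = 2·338 + 169; 338 = 2·169 + 0), and 169 | 845.
Extended Euclid: 53235·(220) + 89401·(-131) = 169. Scale by 5: u₀ = 1100.
General solution u = u₀ + 529t; reducing mod 529 gives u = 42 (and v = -25).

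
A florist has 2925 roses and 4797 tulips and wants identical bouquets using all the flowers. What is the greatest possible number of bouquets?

Euclid: 4797 = 1·2925 + 1872; 2925 = 1·1872 + 1053; 1872 = 1·1053 + 819; 1053 = 1·819 + 234; 819 = 3·234 + 117; 234 = 2·117 + 0. Last nonzero remainder: 117.

117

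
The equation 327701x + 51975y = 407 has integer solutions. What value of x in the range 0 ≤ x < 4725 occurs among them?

Euclid: 327701 = 6·51975 + 15851; 51975 = 3·15851 + 4422; 15851 = 3·4422 + 2585; 4422 = 1·2585 + 1837; 2585 = 1·1837 + 748; 1837 = 2·748 + 341; 748 = 2·341 + 66; 341 = 5·66 + 11; 66 = 6·11 + 0 → gcd = 11; 407 = 11·37.
Back-substitution yields 327701·(-764) + 51975·(4817) = 11, so one solution is x = -764·37 = -28268, y = 4817·37 = 178229.
Solutions in x differ by 51975/11 = 4725; the one in [0, 4725) is -28268 mod 4725 = 82.

82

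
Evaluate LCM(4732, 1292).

4732 = 2² · 7 · 13²; 1292 = 2² · 17 · 19
max exponents: 2² · 7 · 13² · 17 · 19 = 1528436

1528436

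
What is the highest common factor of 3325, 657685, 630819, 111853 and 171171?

133

3325 = 5² · 7 · 19; 657685 = 5 · 7 · 19 · 23 · 43; 630819 = 3² · 7 · 17 · 19 · 31; 111853 = 7 · 19 · 29²; 171171 = 3² · 7 · 11 · 13 · 19
gcd takes min exponent of each prime: 7 · 19 = 133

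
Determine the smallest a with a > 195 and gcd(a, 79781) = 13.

208

Multiples of 13 above 195: 13·16, 13·17, … . Need the cofactor coprime to 79781/13 = 6137.
Checking s = 16, 17, … the first with gcd(s, 6137) = 1 is s = 16, giving 208.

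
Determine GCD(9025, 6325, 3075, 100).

gcd(9025, 6325): 9025 = 1·6325 + 2700; 6325 = 2·2700 + 925; 2700 = 2·925 + 850; 925 = 1·850 + 75; 850 = 11·75 + 25; 75 = 3·25 + 0 → 25
gcd(25, 3075): 3075 = 123·25 + 0 → 25
gcd(25, 100): 100 = 4·25 + 0 → 25

25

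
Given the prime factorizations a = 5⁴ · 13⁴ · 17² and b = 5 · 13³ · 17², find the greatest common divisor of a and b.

3174665

min exponent per shared prime: 5 · 13³ · 17² = 3174665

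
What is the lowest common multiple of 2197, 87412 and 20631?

23444160636

2197 = 13³; 87412 = 2² · 13 · 41²; 20631 = 3 · 13 · 23²
lcm takes max exponent of each prime: 2² · 3 · 13³ · 23² · 41² = 23444160636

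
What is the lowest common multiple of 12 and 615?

2460

gcd first: 615 = 51·12 + 3; 12 = 4·3 + 0 → gcd = 3
lcm = 12·615/gcd = 7380/3 = 2460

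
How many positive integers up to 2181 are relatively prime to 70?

748

70 = 2·5·7. Inclusion–exclusion on these primes:
2181 − ⌊2181/2⌋ − ⌊2181/5⌋ − ⌊2181/7⌋ + ⌊2181/10⌋ + ⌊2181/14⌋ + ⌊2181/35⌋ − ⌊2181/70⌋ = 748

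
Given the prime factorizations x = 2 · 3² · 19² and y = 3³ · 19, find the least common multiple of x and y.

max exponent per prime: 2 · 3³ · 19² = 19494

19494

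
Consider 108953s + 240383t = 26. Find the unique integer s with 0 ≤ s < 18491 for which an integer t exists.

Euclid: 240383 = 2·108953 + 22477; 108953 = 4·22477 + 19045; 22477 = 1·19045 + 3432; 19045 = 5·3432 + 1885; 3432 = 1·1885 + 1547; 1885 = 1·1547 + 338; 1547 = 4·338 + 195; 338 = 1·195 + 143; 195 = 1·143 + 52; 143 = 2·52 + 39; 52 = 1·39 + 13; 39 = 3·13 + 0 → gcd = 13; 26 = 13·2.
Back-substitution yields 108953·(-4973) + 240383·(2254) = 13, so one solution is s = -4973·2 = -9946, t = 2254·2 = 4508.
Solutions in s differ by 240383/13 = 18491; the one in [0, 18491) is -9946 mod 18491 = 8545.

8545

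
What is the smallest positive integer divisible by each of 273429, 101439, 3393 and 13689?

89372729511

273429 = 3³ · 13 · 19 · 41; 101439 = 3³ · 13 · 17²; 3393 = 3² · 13 · 29; 13689 = 3⁴ · 13²
lcm takes max exponent of each prime: 3⁴ · 13² · 17² · 19 · 29 · 41 = 89372729511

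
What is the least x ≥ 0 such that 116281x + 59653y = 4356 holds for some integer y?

gcd(116281, 59653) = 121 (Euclid: 116281 = 1·59653 + 56628; 59653 = 1·56628 + 3025; 56628 = 18·3025 + 2178; 3025 = 1·2178 + 847; 2178 = 2·847 + 484; 847 = 1·484 + 363; 484 = 1·363 + 121; 363 = 3·121 + 0), and 121 | 4356.
Extended Euclid: 116281·(138) + 59653·(-269) = 121. Scale by 36: x₀ = 4968.
General solution x = x₀ + 493t; reducing mod 493 gives x = 38 (and y = -74).

38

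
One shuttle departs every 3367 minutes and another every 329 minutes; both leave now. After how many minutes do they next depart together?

3367 = 7 · 13 · 37; 329 = 7 · 47
max exponents: 7 · 13 · 37 · 47 = 158249

158249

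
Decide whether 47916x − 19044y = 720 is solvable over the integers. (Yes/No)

Yes

By Bézout, 47916x − 19044y = 720 has integer solutions iff gcd(47916, 19044) | 720.
Euclid: 47916 = 2·19044 + 9828; 19044 = 1·9828 + 9216; 9828 = 1·9216 + 612; 9216 = 15·612 + 36; 612 = 17·36 + 0. gcd = 36; 720 mod 36 = 0. Yes.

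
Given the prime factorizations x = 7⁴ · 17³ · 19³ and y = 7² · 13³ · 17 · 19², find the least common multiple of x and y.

max exponent per prime: 7⁴ · 13³ · 17³ · 19³ = 177758257330199

177758257330199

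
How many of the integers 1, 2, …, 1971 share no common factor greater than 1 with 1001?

1418

1001 = 7·11·13. Inclusion–exclusion on these primes:
1971 − ⌊1971/7⌋ − ⌊1971/11⌋ − ⌊1971/13⌋ + ⌊1971/77⌋ + ⌊1971/91⌋ + ⌊1971/143⌋ − ⌊1971/1001⌋ = 1418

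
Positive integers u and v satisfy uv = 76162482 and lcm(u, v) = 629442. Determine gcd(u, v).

gcd·lcm = product, so gcd = 76162482/629442 = 121.

121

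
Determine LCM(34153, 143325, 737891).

34153 = 7² · 17 · 41; 143325 = 3² · 5² · 7² · 13; 737891 = 7² · 11 · 37²
lcm takes max exponent of each prime: 3² · 5² · 7² · 11 · 13 · 17 · 37² · 41 = 1504356828975

1504356828975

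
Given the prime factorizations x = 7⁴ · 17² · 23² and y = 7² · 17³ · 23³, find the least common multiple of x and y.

143523306871

max exponent per prime: 7⁴ · 17³ · 23³ = 143523306871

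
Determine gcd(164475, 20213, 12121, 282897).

gcd(164475, 20213): 164475 = 8·20213 + 2771; 20213 = 7·2771 + 816; 2771 = 3·816 + 323; 816 = 2·323 + 170; 323 = 1·170 + 153; 170 = 1·153 + 17; 153 = 9·17 + 0 → 17
gcd(17, 12121): 12121 = 713·17 + 0 → 17
gcd(17, 282897): 282897 = 16641·17 + 0 → 17

17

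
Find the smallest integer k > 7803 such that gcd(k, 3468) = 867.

9537

3468 = 867·4. Any k with gcd(k, 3468) = 867 is a multiple of 867, say 867s, with s coprime to 4.
Need s > 7803/867, so s ≥ 10. First s ≥ 10 with gcd(s, 4) = 1 is s = 11. Thus k = 867·11 = 9537.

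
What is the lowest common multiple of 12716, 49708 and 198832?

2187152

12716 = 2² · 11 · 17²; 49708 = 2² · 17² · 43; 198832 = 2⁴ · 17² · 43
lcm takes max exponent of each prime: 2⁴ · 11 · 17² · 43 = 2187152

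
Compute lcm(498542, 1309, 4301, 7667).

3290875742

498542 = 2 · 11 · 17 · 31 · 43; 1309 = 7 · 11 · 17; 4301 = 11 · 17 · 23; 7667 = 11 · 17 · 41
lcm takes max exponent of each prime: 2 · 7 · 11 · 17 · 23 · 31 · 41 · 43 = 3290875742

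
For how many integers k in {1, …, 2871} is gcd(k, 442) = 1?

Prime factors of 442: 2, 13, 17. Count integers ≤ 2871 divisible by none of them.
By inclusion–exclusion: 2871 − ⌊2871/2⌋ − ⌊2871/13⌋ − ⌊2871/17⌋ + ⌊2871/26⌋ + ⌊2871/34⌋ + ⌊2871/221⌋ − ⌊2871/442⌋ = 1248.

1248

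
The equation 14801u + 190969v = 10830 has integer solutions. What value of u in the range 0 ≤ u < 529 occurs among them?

Reduce mod 190969: 14801u ≡ 10830 (mod 190969). With g = gcd(14801, 190969) = 361 dividing 10830, divide through: 41u ≡ 30 (mod 529).
Since gcd(41, 529) = 1, u ≡ 30·(41)⁻¹ ≡ 362 (mod 529). Smallest non-negative: 362.

362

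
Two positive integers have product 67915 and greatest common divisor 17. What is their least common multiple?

3995

For any two positive integers, gcd × lcm equals their product. Hence lcm = 67915 / 17 = 3995.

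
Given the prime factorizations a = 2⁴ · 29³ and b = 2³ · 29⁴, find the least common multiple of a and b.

11316496

max exponent per prime: 2⁴ · 29⁴ = 11316496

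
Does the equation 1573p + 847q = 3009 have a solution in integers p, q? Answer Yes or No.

No

gcd(1573, 847): 1573 = 1·847 + 726; 847 = 1·726 + 121; 726 = 6·121 + 0 → 121
121 does not divide 3009, so a solution does not exist.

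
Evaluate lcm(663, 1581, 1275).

lcm(663, 1581) = 663·1581/gcd = 1048203/51 = 20553
lcm(20553, 1275) = 20553·1275/gcd = 26205075/51 = 513825

513825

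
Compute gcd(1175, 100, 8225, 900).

25

1175 = 5² · 47; 100 = 2² · 5²; 8225 = 5² · 7 · 47; 900 = 2² · 3² · 5²
gcd takes min exponent of each prime: 5² = 25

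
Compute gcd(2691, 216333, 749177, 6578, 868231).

gcd(2691, 216333): 216333 = 80·2691 + 1053; 2691 = 2·1053 + 585; 1053 = 1·585 + 468; 585 = 1·468 + 117; 468 = 4·117 + 0 → 117
gcd(117, 749177): 749177 = 6403·117 + 26; 117 = 4·26 + 13; 26 = 2·13 + 0 → 13
gcd(13, 6578): 6578 = 506·13 + 0 → 13
gcd(13, 868231): 868231 = 66787·13 + 0 → 13

13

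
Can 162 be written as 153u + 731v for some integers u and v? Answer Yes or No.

No

gcd(153, 731): 731 = 4·153 + 119; 153 = 1·119 + 34; 119 = 3·34 + 17; 34 = 2·17 + 0 → 17
17 does not divide 162, so a solution does not exist.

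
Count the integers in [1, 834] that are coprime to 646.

371

Prime factors of 646: 2, 17, 19. Count integers ≤ 834 divisible by none of them.
By inclusion–exclusion: 834 − ⌊834/2⌋ − ⌊834/17⌋ − ⌊834/19⌋ + ⌊834/34⌋ + ⌊834/38⌋ + ⌊834/323⌋ − ⌊834/646⌋ = 371.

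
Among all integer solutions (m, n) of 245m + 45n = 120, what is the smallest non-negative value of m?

Reduce mod 45: 245m ≡ 120 (mod 45). With g = gcd(245, 45) = 5 dividing 120, divide through: 49m ≡ 24 (mod 9).
Since gcd(49, 9) = 1, m ≡ 24·(49)⁻¹ ≡ 6 (mod 9). Smallest non-negative: 6.

6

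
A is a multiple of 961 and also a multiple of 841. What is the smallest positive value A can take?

961 = 31²; 841 = 29²
max exponents: 29² · 31² = 808201

808201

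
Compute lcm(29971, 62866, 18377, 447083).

73276482547814

29971 = 17 · 41 · 43; 62866 = 2 · 17 · 43²; 18377 = 17 · 23 · 47; 447083 = 7 · 13 · 17³
lcm takes max exponent of each prime: 2 · 7 · 13 · 17³ · 23 · 41 · 43² · 47 = 73276482547814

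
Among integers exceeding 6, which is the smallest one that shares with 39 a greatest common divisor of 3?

9

gcd(k, 39) = 3 forces 3 | k; write k = 3s. Then gcd(3s, 3·13) = 3·gcd(s, 13), so need gcd(s, 13) = 1.
3s > 6 gives s ≥ 3. The least s ≥ 3 coprime to 13 is 3, so k = 3·3 = 9.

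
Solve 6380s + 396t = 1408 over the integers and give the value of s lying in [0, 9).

gcd(6380, 396) = 44 (Euclid: 6380 = 16·396 + 44; 396 = 9·44 + 0), and 44 | 1408.
Extended Euclid: 6380·(1) + 396·(-16) = 44. Scale by 32: s₀ = 32.
General solution s = s₀ + 9k; reducing mod 9 gives s = 5 (and t = -77).

5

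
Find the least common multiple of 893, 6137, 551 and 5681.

2501054569

893 = 19 · 47; 6137 = 17 · 19²; 551 = 19 · 29; 5681 = 13 · 19 · 23
lcm takes max exponent of each prime: 13 · 17 · 19² · 23 · 29 · 47 = 2501054569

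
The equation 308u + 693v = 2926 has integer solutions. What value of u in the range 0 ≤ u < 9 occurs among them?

Reduce mod 693: 308u ≡ 2926 (mod 693). With g = gcd(308, 693) = 77 dividing 2926, divide through: 4u ≡ 38 (mod 9).
Since gcd(4, 9) = 1, u ≡ 38·(4)⁻¹ ≡ 5 (mod 9). Smallest non-negative: 5.

5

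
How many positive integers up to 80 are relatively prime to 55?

58

Prime factors of 55: 5, 11. Count integers ≤ 80 divisible by none of them.
By inclusion–exclusion: 80 − ⌊80/5⌋ − ⌊80/11⌋ + ⌊80/55⌋ = 58.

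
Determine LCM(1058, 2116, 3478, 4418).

172947028

1058 = 2 · 23²; 2116 = 2² · 23²; 3478 = 2 · 37 · 47; 4418 = 2 · 47²
lcm takes max exponent of each prime: 2² · 23² · 37 · 47² = 172947028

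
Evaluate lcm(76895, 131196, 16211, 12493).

lcm(76895, 131196) = 76895·131196/gcd = 10088316420/13 = 776024340
lcm(776024340, 16211) = 776024340·16211/gcd = 12580130575740/377 = 33369046620
lcm(33369046620, 12493) = 33369046620·12493/gcd = 416879499423660/13 = 32067653801820

32067653801820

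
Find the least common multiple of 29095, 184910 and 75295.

133912006910

lcm(29095, 184910) = 29095·184910/gcd = 5379956450/55 = 97817390
lcm(97817390, 75295) = 97817390·75295/gcd = 7365160380050/55 = 133912006910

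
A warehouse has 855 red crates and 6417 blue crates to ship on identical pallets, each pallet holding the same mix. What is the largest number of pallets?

855 = 3² · 5 · 19
6417 = 3² · 23 · 31
Common: 3² = 9

9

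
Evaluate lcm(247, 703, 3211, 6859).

42889327

lcm(247, 703) = 247·703/gcd = 173641/19 = 9139
lcm(9139, 3211) = 9139·3211/gcd = 29345329/247 = 118807
lcm(118807, 6859) = 118807·6859/gcd = 814897213/19 = 42889327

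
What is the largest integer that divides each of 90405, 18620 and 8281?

gcd(90405, 18620): 90405 = 4·18620 + 15925; 18620 = 1·15925 + 2695; 15925 = 5·2695 + 2450; 2695 = 1·2450 + 245; 2450 = 10·245 + 0 → 245
gcd(245, 8281): 8281 = 33·245 + 196; 245 = 1·196 + 49; 196 = 4·49 + 0 → 49

49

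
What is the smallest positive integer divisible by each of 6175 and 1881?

611325

6175 = 5² · 13 · 19; 1881 = 3² · 11 · 19
max exponents: 3² · 5² · 11 · 13 · 19 = 611325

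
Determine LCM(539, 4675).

gcd first: 4675 = 8·539 + 363; 539 = 1·363 + 176; 363 = 2·176 + 11; 176 = 16·11 + 0 → gcd = 11
lcm = 539·4675/gcd = 2519825/11 = 229075

229075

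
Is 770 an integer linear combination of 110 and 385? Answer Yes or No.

By Bézout, 110m − 385n = 770 has integer solutions iff gcd(110, 385) | 770.
Euclid: 385 = 3·110 + 55; 110 = 2·55 + 0. gcd = 55; 770 mod 55 = 0. Yes.

Yes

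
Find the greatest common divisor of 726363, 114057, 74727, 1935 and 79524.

gcd(726363, 114057): 726363 = 6·114057 + 42021; 114057 = 2·42021 + 30015; 42021 = 1·30015 + 12006; 30015 = 2·12006 + 6003; 12006 = 2·6003 + 0 → 6003
gcd(6003, 74727): 74727 = 12·6003 + 2691; 6003 = 2·2691 + 621; 2691 = 4·621 + 207; 621 = 3·207 + 0 → 207
gcd(207, 1935): 1935 = 9·207 + 72; 207 = 2·72 + 63; 72 = 1·63 + 9; 63 = 7·9 + 0 → 9
gcd(9, 79524): 79524 = 8836·9 + 0 → 9

9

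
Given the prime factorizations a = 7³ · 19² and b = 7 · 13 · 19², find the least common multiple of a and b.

max exponent per prime: 7³ · 13 · 19² = 1609699

1609699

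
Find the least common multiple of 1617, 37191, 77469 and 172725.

1617 = 3 · 7² · 11; 37191 = 3 · 7² · 11 · 23; 77469 = 3 · 7² · 17 · 31; 172725 = 3 · 5² · 7² · 47
lcm takes max exponent of each prime: 3 · 5² · 7² · 11 · 17 · 23 · 31 · 47 = 23029596975

23029596975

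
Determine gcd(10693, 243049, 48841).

289

gcd(10693, 243049): 243049 = 22·10693 + 7803; 10693 = 1·7803 + 2890; 7803 = 2·2890 + 2023; 2890 = 1·2023 + 867; 2023 = 2·867 + 289; 867 = 3·289 + 0 → 289
gcd(289, 48841): 48841 = 169·289 + 0 → 289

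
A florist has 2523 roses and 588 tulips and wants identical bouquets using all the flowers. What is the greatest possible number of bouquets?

2523 = 3 · 29²
588 = 2² · 3 · 7²
Common: 3 = 3

3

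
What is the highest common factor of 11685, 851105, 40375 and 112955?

95

11685 = 3 · 5 · 19 · 41; 851105 = 5 · 17² · 19 · 31; 40375 = 5³ · 17 · 19; 112955 = 5 · 19 · 29 · 41
gcd takes min exponent of each prime: 5 · 19 = 95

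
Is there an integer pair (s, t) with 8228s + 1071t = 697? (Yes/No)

By Bézout, 8228s + 1071t = 697 has integer solutions iff gcd(8228, 1071) | 697.
Euclid: 8228 = 7·1071 + 731; 1071 = 1·731 + 340; 731 = 2·340 + 51; 340 = 6·51 + 34; 51 = 1·34 + 17; 34 = 2·17 + 0. gcd = 17; 697 mod 17 = 0. Yes.

Yes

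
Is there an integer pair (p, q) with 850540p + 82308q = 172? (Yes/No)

By Bézout, 850540p + 82308q = 172 has integer solutions iff gcd(850540, 82308) | 172.
Euclid: 850540 = 10·82308 + 27460; 82308 = 2·27460 + 27388; 27460 = 1·27388 + 72; 27388 = 380·72 + 28; 72 = 2·28 + 16; 28 = 1·16 + 12; 16 = 1·12 + 4; 12 = 3·4 + 0. gcd = 4; 172 mod 4 = 0. Yes.

Yes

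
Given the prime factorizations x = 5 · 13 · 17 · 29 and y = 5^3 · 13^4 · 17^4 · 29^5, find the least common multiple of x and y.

max exponent per prime: 5^3 · 13^4 · 17^4 · 29^5 = 6116022820954983625

6116022820954983625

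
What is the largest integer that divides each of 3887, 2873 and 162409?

169

3887 = 13² · 23; 2873 = 13² · 17; 162409 = 13² · 31²
gcd takes min exponent of each prime: 13² = 169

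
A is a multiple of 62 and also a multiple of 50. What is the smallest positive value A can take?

gcd first: 62 = 1·50 + 12; 50 = 4·12 + 2; 12 = 6·2 + 0 → gcd = 2
lcm = 62·50/gcd = 3100/2 = 1550

1550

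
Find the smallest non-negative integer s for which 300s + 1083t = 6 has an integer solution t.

65

Reduce mod 1083: 300s ≡ 6 (mod 1083). With g = gcd(300, 1083) = 3 dividing 6, divide through: 100s ≡ 2 (mod 361).
Since gcd(100, 361) = 1, s ≡ 2·(100)⁻¹ ≡ 65 (mod 361). Smallest non-negative: 65.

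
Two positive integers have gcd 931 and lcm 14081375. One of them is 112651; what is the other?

116375

Using uv = gcd(u,v)·lcm(u,v) = 931·14081375 = 13109760125, we get v = 13109760125/112651 = 116375.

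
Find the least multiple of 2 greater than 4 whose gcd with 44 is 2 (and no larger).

gcd(a, 44) = 2 forces 2 | a; write a = 2s. Then gcd(2s, 2·22) = 2·gcd(s, 22), so need gcd(s, 22) = 1.
2s > 4 gives s ≥ 3. The least s ≥ 3 coprime to 22 is 3, so a = 2·3 = 6.

6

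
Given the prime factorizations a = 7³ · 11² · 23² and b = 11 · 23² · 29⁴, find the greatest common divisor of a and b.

min exponent per shared prime: 11 · 23² = 5819

5819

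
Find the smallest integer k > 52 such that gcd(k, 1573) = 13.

65

1573 = 13·121. Any k with gcd(k, 1573) = 13 is a multiple of 13, say 13s, with s coprime to 121.
Need s > 52/13, so s ≥ 5. First s ≥ 5 with gcd(s, 121) = 1 is s = 5. Thus k = 13·5 = 65.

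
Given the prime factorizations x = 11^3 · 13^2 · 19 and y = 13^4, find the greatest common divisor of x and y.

min exponent per shared prime: 13^2 = 169

169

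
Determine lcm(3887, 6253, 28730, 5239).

3887 = 13² · 23; 6253 = 13² · 37; 28730 = 2 · 5 · 13² · 17; 5239 = 13² · 31
lcm takes max exponent of each prime: 2 · 5 · 13² · 17 · 23 · 31 · 37 = 757926130

757926130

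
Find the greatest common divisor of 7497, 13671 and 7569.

9

7497 = 3² · 7² · 17; 13671 = 3² · 7² · 31; 7569 = 3² · 29²
gcd takes min exponent of each prime: 3² = 9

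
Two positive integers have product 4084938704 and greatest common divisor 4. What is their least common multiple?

For any two positive integers, gcd × lcm equals their product. Hence lcm = 4084938704 / 4 = 1021234676.

1021234676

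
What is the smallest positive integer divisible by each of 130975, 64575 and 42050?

569034770850

130975 = 5² · 13² · 31; 64575 = 3² · 5² · 7 · 41; 42050 = 2 · 5² · 29²
lcm takes max exponent of each prime: 2 · 3² · 5² · 7 · 13² · 29² · 31 · 41 = 569034770850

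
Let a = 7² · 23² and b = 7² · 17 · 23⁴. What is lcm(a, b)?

max exponent per prime: 7² · 17 · 23⁴ = 233107553

233107553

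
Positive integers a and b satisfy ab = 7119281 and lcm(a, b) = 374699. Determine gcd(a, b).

19

From gcd × lcm = ab: gcd = 7119281 / 374699 = 19.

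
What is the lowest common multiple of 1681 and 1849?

1681 = 41²; 1849 = 43²
max exponents: 41² · 43² = 3108169

3108169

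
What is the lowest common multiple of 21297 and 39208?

835012776

21297 = 3 · 31 · 229; 39208 = 2³ · 13² · 29
max exponents: 2³ · 3 · 13² · 29 · 31 · 229 = 835012776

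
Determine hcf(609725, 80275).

609725 = 5² · 29³
80275 = 5² · 13² · 19
Common: 5² = 25

25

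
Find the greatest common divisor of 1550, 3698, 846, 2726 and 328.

gcd(1550, 3698): 3698 = 2·1550 + 598; 1550 = 2·598 + 354; 598 = 1·354 + 244; 354 = 1·244 + 110; 244 = 2·110 + 24; 110 = 4·24 + 14; 24 = 1·14 + 10; 14 = 1·10 + 4; 10 = 2·4 + 2; 4 = 2·2 + 0 → 2
gcd(2, 846): 846 = 423·2 + 0 → 2
gcd(2, 2726): 2726 = 1363·2 + 0 → 2
gcd(2, 328): 328 = 164·2 + 0 → 2

2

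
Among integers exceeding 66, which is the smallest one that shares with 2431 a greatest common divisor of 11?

2431 = 11·221. Any m with gcd(m, 2431) = 11 is a multiple of 11, say 11s, with s coprime to 221.
Need s > 66/11, so s ≥ 7. First s ≥ 7 with gcd(s, 221) = 1 is s = 7. Thus m = 11·7 = 77.

77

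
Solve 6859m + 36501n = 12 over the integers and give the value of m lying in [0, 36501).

23628

gcd(6859, 36501) = 1 (Euclid: 36501 = 5·6859 + 2206; 6859 = 3·2206 + 241; 2206 = 9·241 + 37; 241 = 6·37 + 19; 37 = 1·19 + 18; 19 = 1·18 + 1; 18 = 18·1 + 0), and 1 | 12.
Extended Euclid: 6859·(1969) + 36501·(-370) = 1. Scale by 12: m₀ = 23628.
General solution m = m₀ + 36501t; reducing mod 36501 gives m = 23628 (and n = -4440).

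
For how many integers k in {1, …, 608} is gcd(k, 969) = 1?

361

969 = 3·17·19. Inclusion–exclusion on these primes:
608 − ⌊608/3⌋ − ⌊608/17⌋ − ⌊608/19⌋ + ⌊608/51⌋ + ⌊608/57⌋ + ⌊608/323⌋ − ⌊608/969⌋ = 361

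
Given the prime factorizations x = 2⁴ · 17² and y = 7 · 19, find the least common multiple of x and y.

614992

max exponent per prime: 2⁴ · 7 · 17² · 19 = 614992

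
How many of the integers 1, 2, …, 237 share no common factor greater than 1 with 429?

Prime factors of 429: 3, 11, 13. Count integers ≤ 237 divisible by none of them.
By inclusion–exclusion: 237 − ⌊237/3⌋ − ⌊237/11⌋ − ⌊237/13⌋ + ⌊237/33⌋ + ⌊237/39⌋ + ⌊237/143⌋ − ⌊237/429⌋ = 133.

133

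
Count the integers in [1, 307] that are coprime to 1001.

222

Prime factors of 1001: 7, 11, 13. Count integers ≤ 307 divisible by none of them.
By inclusion–exclusion: 307 − ⌊307/7⌋ − ⌊307/11⌋ − ⌊307/13⌋ + ⌊307/77⌋ + ⌊307/91⌋ + ⌊307/143⌋ − ⌊307/1001⌋ = 222.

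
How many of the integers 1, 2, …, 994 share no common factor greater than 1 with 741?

Prime factors of 741: 3, 13, 19. Count integers ≤ 994 divisible by none of them.
By inclusion–exclusion: 994 − ⌊994/3⌋ − ⌊994/13⌋ − ⌊994/19⌋ + ⌊994/39⌋ + ⌊994/57⌋ + ⌊994/247⌋ − ⌊994/741⌋ = 580.

580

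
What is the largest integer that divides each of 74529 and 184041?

74529 = 3² · 7² · 13²
184041 = 3² · 11² · 13²
Common: 3² · 13² = 1521

1521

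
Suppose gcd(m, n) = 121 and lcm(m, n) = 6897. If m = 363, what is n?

m·n = gcd·lcm = 121·6897 = 834537, so n = 834537/363 = 2299.

2299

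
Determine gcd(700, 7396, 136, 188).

4

gcd(700, 7396): 7396 = 10·700 + 396; 700 = 1·396 + 304; 396 = 1·304 + 92; 304 = 3·92 + 28; 92 = 3·28 + 8; 28 = 3·8 + 4; 8 = 2·4 + 0 → 4
gcd(4, 136): 136 = 34·4 + 0 → 4
gcd(4, 188): 188 = 47·4 + 0 → 4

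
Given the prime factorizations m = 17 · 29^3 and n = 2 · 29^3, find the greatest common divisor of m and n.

min exponent per shared prime: 29^3 = 24389

24389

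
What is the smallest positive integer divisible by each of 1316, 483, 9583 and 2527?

44876154036

lcm(1316, 483) = 1316·483/gcd = 635628/7 = 90804
lcm(90804, 9583) = 90804·9583/gcd = 870174732/7 = 124310676
lcm(124310676, 2527) = 124310676·2527/gcd = 314133078252/7 = 44876154036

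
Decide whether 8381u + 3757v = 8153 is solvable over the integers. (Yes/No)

By Bézout, 8381u + 3757v = 8153 has integer solutions iff gcd(8381, 3757) | 8153.
Euclid: 8381 = 2·3757 + 867; 3757 = 4·867 + 289; 867 = 3·289 + 0. gcd = 289; 8153 mod 289 = 61. No.

No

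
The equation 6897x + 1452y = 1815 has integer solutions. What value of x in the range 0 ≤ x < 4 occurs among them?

Reduce mod 1452: 6897x ≡ 1815 (mod 1452). With g = gcd(6897, 1452) = 363 dividing 1815, divide through: 19x ≡ 5 (mod 4).
Since gcd(19, 4) = 1, x ≡ 5·(19)⁻¹ ≡ 3 (mod 4). Smallest non-negative: 3.

3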